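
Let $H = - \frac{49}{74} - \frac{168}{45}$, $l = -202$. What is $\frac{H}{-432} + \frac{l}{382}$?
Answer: $- \frac{47499631}{91588320} \approx -0.51862$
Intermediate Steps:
$H = - \frac{4879}{1110}$ ($H = \left(-49\right) \frac{1}{74} - \frac{56}{15} = - \frac{49}{74} - \frac{56}{15} = - \frac{4879}{1110} \approx -4.3955$)
$\frac{H}{-432} + \frac{l}{382} = - \frac{4879}{1110 \left(-432\right)} - \frac{202}{382} = \left(- \frac{4879}{1110}\right) \left(- \frac{1}{432}\right) - \frac{101}{191} = \frac{4879}{479520} - \frac{101}{191} = - \frac{47499631}{91588320}$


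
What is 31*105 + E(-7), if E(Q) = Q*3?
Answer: 3234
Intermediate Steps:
E(Q) = 3*Q
31*105 + E(-7) = 31*105 + 3*(-7) = 3255 - 21 = 3234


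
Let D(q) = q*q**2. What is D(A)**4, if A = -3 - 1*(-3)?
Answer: 0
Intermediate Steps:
A = 0 (A = -3 + 3 = 0)
D(q) = q**3
D(A)**4 = (0**3)**4 = 0**4 = 0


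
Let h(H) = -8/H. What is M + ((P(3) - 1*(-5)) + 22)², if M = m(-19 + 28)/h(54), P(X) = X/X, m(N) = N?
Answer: 2893/4 ≈ 723.25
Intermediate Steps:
P(X) = 1
M = -243/4 (M = (-19 + 28)/((-8/54)) = 9/((-8*1/54)) = 9/(-4/27) = 9*(-27/4) = -243/4 ≈ -60.750)
M + ((P(3) - 1*(-5)) + 22)² = -243/4 + ((1 - 1*(-5)) + 22)² = -243/4 + ((1 + 5) + 22)² = -243/4 + (6 + 22)² = -243/4 + 28² = -243/4 + 784 = 2893/4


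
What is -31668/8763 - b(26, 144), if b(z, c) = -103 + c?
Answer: -130317/2921 ≈ -44.614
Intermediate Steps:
-31668/8763 - b(26, 144) = -31668/8763 - (-103 + 144) = -31668*1/8763 - 1*41 = -10556/2921 - 41 = -130317/2921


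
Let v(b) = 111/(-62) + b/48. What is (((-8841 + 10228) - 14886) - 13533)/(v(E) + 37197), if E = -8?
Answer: -2513976/3459139 ≈ -0.72676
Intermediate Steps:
v(b) = -111/62 + b/48 (v(b) = 111*(-1/62) + b*(1/48) = -111/62 + b/48)
(((-8841 + 10228) - 14886) - 13533)/(v(E) + 37197) = (((-8841 + 10228) - 14886) - 13533)/((-111/62 + (1/48)*(-8)) + 37197) = ((1387 - 14886) - 13533)/((-111/62 - ⅙) + 37197) = (-13499 - 13533)/(-182/93 + 37197) = -27032/3459139/93 = -27032*93/3459139 = -2513976/3459139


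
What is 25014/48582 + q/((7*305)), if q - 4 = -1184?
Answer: -130729/3457419 ≈ -0.037811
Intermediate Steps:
q = -1180 (q = 4 - 1184 = -1180)
25014/48582 + q/((7*305)) = 25014/48582 - 1180/(7*305) = 25014*(1/48582) - 1180/2135 = 4169/8097 - 1180*1/2135 = 4169/8097 - 236/427 = -130729/3457419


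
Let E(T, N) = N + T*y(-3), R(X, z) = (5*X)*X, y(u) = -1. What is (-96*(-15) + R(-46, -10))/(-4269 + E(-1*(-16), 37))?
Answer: -3005/1062 ≈ -2.8296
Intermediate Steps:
R(X, z) = 5*X²
E(T, N) = N - T (E(T, N) = N + T*(-1) = N - T)
(-96*(-15) + R(-46, -10))/(-4269 + E(-1*(-16), 37)) = (-96*(-15) + 5*(-46)²)/(-4269 + (37 - (-1)*(-16))) = (1440 + 5*2116)/(-4269 + (37 - 1*16)) = (1440 + 10580)/(-4269 + (37 - 16)) = 12020/(-4269 + 21) = 12020/(-4248) = 12020*(-1/4248) = -3005/1062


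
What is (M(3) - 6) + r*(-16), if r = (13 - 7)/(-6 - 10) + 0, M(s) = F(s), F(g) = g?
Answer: 3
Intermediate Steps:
M(s) = s
r = -3/8 (r = 6/(-16) + 0 = 6*(-1/16) + 0 = -3/8 + 0 = -3/8 ≈ -0.37500)
(M(3) - 6) + r*(-16) = (3 - 6) - 3/8*(-16) = -3 + 6 = 3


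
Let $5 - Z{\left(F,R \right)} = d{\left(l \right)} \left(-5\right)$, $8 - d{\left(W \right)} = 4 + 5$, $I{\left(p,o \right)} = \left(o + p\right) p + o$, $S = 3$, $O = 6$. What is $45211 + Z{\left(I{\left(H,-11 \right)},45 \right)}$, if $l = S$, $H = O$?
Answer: $45211$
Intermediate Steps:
$H = 6$
$I{\left(p,o \right)} = o + p \left(o + p\right)$ ($I{\left(p,o \right)} = p \left(o + p\right) + o = o + p \left(o + p\right)$)
$l = 3$
$d{\left(W \right)} = -1$ ($d{\left(W \right)} = 8 - \left(4 + 5\right) = 8 - 9 = -1$)
$Z{\left(F,R \right)} = 0$ ($Z{\left(F,R \right)} = 5 - \left(-1\right) \left(-5\right) = 5 - 5 = 0$)
$45211 + Z{\left(I{\left(H,-11 \right)},45 \right)} = 45211 + 0 = 45211$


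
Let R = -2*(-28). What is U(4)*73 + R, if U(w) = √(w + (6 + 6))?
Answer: 348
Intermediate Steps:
U(w) = √(12 + w) (U(w) = √(w + 12) = √(12 + w))
R = 56 (R = -1*(-56) = 56)
U(4)*73 + R = √(12 + 4)*73 + 56 = √16*73 + 56 = 4*73 + 56 = 292 + 56 = 348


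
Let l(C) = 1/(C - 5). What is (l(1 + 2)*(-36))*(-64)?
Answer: -1152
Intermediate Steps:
l(C) = 1/(-5 + C)
(l(1 + 2)*(-36))*(-64) = (-36/(-5 + (1 + 2)))*(-64) = (-36/(-5 + 3))*(-64) = (-36/(-2))*(-64) = -½*(-36)*(-64) = 18*(-64) = -1152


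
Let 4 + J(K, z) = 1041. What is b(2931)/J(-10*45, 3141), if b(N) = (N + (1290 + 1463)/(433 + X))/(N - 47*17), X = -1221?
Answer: 2306875/1742176592 ≈ 0.0013241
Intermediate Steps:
J(K, z) = 1037 (J(K, z) = -4 + 1041 = 1037)
b(N) = (-2753/788 + N)/(-799 + N) (b(N) = (N + (1290 + 1463)/(433 - 1221))/(N - 47*17) = (N + 2753/(-788))/(N - 799) = (N + 2753*(-1/788))/(-799 + N) = (N - 2753/788)/(-799 + N) = (-2753/788 + N)/(-799 + N))
b(2931)/J(-10*45, 3141) = ((2753/788 - 1*2931)/(799 - 1*2931))/1037 = ((2753/788 - 2931)/(799 - 2931))*(1/1037) = (-2306875/788/(-2132))*(1/1037) = -1/2132*(-2306875/788)*(1/1037) = (2306875/1680016)*(1/1037) = 2306875/1742176592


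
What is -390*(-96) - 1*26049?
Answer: 11391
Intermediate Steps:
-390*(-96) - 1*26049 = 37440 - 26049 = 11391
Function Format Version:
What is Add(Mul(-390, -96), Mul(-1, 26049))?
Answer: 11391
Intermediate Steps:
Add(Mul(-390, -96), Mul(-1, 26049)) = Add(37440, -26049) = 11391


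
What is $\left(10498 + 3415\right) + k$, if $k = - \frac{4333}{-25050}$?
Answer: $\frac{348524983}{25050} \approx 13913.0$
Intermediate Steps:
$k = \frac{4333}{25050}$ ($k = \left(-4333\right) \left(- \frac{1}{25050}\right) = \frac{4333}{25050} \approx 0.17297$)
$\left(10498 + 3415\right) + k = \left(10498 + 3415\right) + \frac{4333}{25050} = 13913 + \frac{4333}{25050} = \frac{348524983}{25050}$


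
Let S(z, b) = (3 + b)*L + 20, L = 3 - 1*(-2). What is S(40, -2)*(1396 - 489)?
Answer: 22675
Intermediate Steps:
L = 5 (L = 3 + 2 = 5)
S(z, b) = 35 + 5*b (S(z, b) = (3 + b)*5 + 20 = (15 + 5*b) + 20 = 35 + 5*b)
S(40, -2)*(1396 - 489) = (35 + 5*(-2))*(1396 - 489) = (35 - 10)*907 = 25*907 = 22675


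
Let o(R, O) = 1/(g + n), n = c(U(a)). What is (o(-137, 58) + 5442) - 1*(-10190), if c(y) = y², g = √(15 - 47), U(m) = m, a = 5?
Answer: 10270249/657 - 4*I*√2/657 ≈ 15632.0 - 0.0086101*I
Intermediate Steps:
g = 4*I*√2 (g = √(-32) = 4*I*√2 ≈ 5.6569*I)
n = 25 (n = 5² = 25)
o(R, O) = 1/(25 + 4*I*√2) (o(R, O) = 1/(4*I*√2 + 25) = 1/(25 + 4*I*√2))
(o(-137, 58) + 5442) - 1*(-10190) = ((25/657 - 4*I*√2/657) + 5442) - 1*(-10190) = (3575419/657 - 4*I*√2/657) + 10190 = 10270249/657 - 4*I*√2/657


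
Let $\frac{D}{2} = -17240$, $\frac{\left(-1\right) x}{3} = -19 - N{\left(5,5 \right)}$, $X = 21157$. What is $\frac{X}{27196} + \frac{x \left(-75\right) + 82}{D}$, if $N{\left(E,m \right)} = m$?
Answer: $\frac{109265211}{117214760} \approx 0.93218$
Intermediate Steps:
$x = 72$ ($x = - 3 \left(-19 - 5\right) = \left(-3\right) \left(-24\right) = 72$)
$D = -34480$ ($D = 2 \left(-17240\right) = -34480$)
$\frac{X}{27196} + \frac{x \left(-75\right) + 82}{D} = \frac{21157}{27196} + \frac{72 \left(-75\right) + 82}{-34480} = 21157 \cdot \frac{1}{27196} + \left(-5400 + 82\right) \left(- \frac{1}{34480}\right) = \frac{21157}{27196} - - \frac{2659}{17240} = \frac{21157}{27196} + \frac{2659}{17240} = \frac{109265211}{117214760}$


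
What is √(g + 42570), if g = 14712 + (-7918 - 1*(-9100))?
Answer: 12*√406 ≈ 241.79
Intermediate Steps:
g = 15894 (g = 14712 + (-7918 + 9100) = 14712 + 1182 = 15894)
√(g + 42570) = √(15894 + 42570) = √58464 = 12*√406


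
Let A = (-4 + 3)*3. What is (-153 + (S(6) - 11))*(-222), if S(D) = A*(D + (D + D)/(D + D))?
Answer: 41070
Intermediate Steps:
A = -3 (A = -1*3 = -3)
S(D) = -3 - 3*D (S(D) = -3*(D + (D + D)/(D + D)) = -3*(D + (2*D)/((2*D))) = -3*(D + (2*D)*(1/(2*D))) = -3*(D + 1) = -3*(1 + D) = -3 - 3*D)
(-153 + (S(6) - 11))*(-222) = (-153 + ((-3 - 3*6) - 11))*(-222) = (-153 + ((-3 - 18) - 11))*(-222) = (-153 + (-21 - 11))*(-222) = (-153 - 32)*(-222) = -185*(-222) = 41070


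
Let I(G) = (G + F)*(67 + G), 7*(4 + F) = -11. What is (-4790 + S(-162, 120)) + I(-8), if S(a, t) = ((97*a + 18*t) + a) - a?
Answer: -134013/7 ≈ -19145.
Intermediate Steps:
F = -39/7 (F = -4 + (1/7)*(-11) = -4 - 11/7 = -39/7 ≈ -5.5714)
I(G) = (67 + G)*(-39/7 + G) (I(G) = (G - 39/7)*(67 + G) = (-39/7 + G)*(67 + G) = (67 + G)*(-39/7 + G))
S(a, t) = 18*t + 97*a (S(a, t) = ((18*t + 97*a) + a) - a = (18*t + 98*a) - a = 18*t + 97*a)
(-4790 + S(-162, 120)) + I(-8) = (-4790 + (18*120 + 97*(-162))) + (-2613/7 + (-8)**2 + (430/7)*(-8)) = (-4790 + (2160 - 15714)) + (-2613/7 + 64 - 3440/7) = (-4790 - 13554) - 5605/7 = -18344 - 5605/7 = -134013/7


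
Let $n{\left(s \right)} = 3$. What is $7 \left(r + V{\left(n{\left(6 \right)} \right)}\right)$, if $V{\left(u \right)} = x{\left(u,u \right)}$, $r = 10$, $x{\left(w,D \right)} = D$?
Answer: $91$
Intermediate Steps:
$V{\left(u \right)} = u$
$7 \left(r + V{\left(n{\left(6 \right)} \right)}\right) = 7 \left(10 + 3\right) = 7 \cdot 13 = 91$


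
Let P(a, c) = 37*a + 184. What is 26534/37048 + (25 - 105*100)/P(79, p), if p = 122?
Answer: -152818331/57554068 ≈ -2.6552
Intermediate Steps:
P(a, c) = 184 + 37*a
26534/37048 + (25 - 105*100)/P(79, p) = 26534/37048 + (25 - 105*100)/(184 + 37*79) = 26534*(1/37048) + (25 - 10500)/(184 + 2923) = 13267/18524 - 10475/3107 = -152818331/57554068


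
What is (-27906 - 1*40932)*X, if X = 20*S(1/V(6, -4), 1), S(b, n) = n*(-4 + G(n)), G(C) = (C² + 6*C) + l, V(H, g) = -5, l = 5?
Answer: -11014080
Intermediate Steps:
G(C) = 5 + C² + 6*C (G(C) = (C² + 6*C) + 5 = 5 + C² + 6*C)
S(b, n) = n*(1 + n² + 6*n) (S(b, n) = n*(-4 + (5 + n² + 6*n)) = n*(1 + n² + 6*n))
X = 160 (X = 20*(1*(1 + 1² + 6*1)) = 20*(1*(1 + 1 + 6)) = 20*(1*8) = 20*8 = 160)
(-27906 - 1*40932)*X = (-27906 - 1*40932)*160 = (-27906 - 40932)*160 = -68838*160 = -11014080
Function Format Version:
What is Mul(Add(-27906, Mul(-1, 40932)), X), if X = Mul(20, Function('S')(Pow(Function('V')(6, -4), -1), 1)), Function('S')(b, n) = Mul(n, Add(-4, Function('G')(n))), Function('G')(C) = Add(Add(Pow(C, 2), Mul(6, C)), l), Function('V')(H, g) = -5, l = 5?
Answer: -11014080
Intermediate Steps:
Function('G')(C) = Add(5, Pow(C, 2), Mul(6, C)) (Function('G')(C) = Add(Add(Pow(C, 2), Mul(6, C)), 5) = Add(5, Pow(C, 2), Mul(6, C)))
Function('S')(b, n) = Mul(n, Add(1, Pow(n, 2), Mul(6, n))) (Function('S')(b, n) = Mul(n, Add(-4, Add(5, Pow(n, 2), Mul(6, n)))) = Mul(n, Add(1, Pow(n, 2), Mul(6, n))))
X = 160 (X = Mul(20, Mul(1, Add(1, Pow(1, 2), Mul(6, 1)))) = Mul(20, Mul(1, Add(1, 1, 6))) = Mul(20, Mul(1, 8)) = Mul(20, 8) = 160)
Mul(Add(-27906, Mul(-1, 40932)), X) = Mul(Add(-27906, Mul(-1, 40932)), 160) = Mul(Add(-27906, -40932), 160) = Mul(-68838, 160) = -11014080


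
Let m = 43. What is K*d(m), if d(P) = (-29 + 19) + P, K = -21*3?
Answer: -2079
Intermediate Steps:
K = -63
d(P) = -10 + P
K*d(m) = -63*(-10 + 43) = -63*33 = -2079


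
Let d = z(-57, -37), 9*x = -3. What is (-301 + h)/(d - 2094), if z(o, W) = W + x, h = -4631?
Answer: 7398/3197 ≈ 2.3140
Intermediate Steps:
x = -⅓ (x = (⅑)*(-3) = -⅓ ≈ -0.33333)
z(o, W) = -⅓ + W (z(o, W) = W - ⅓ = -⅓ + W)
d = -112/3 (d = -⅓ - 37 = -112/3 ≈ -37.333)
(-301 + h)/(d - 2094) = (-301 - 4631)/(-112/3 - 2094) = -4932/(-6394/3) = -4932*(-3/6394) = 7398/3197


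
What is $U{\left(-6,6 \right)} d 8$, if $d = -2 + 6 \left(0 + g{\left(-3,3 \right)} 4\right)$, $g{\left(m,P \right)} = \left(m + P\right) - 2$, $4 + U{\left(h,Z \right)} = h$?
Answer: $4000$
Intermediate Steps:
$U{\left(h,Z \right)} = -4 + h$
$g{\left(m,P \right)} = -2 + P + m$ ($g{\left(m,P \right)} = \left(P + m\right) - 2 = -2 + P + m$)
$d = -50$ ($d = -2 + 6 \left(0 + \left(-2 + 3 - 3\right) 4\right) = -2 + 6 \left(0 - 8\right) = -2 + 6 \left(-8\right) = -2 - 48 = -50$)
$U{\left(-6,6 \right)} d 8 = \left(-4 - 6\right) \left(-50\right) 8 = \left(-10\right) \left(-50\right) 8 = 500 \cdot 8 = 4000$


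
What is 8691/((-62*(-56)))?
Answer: 8691/3472 ≈ 2.5032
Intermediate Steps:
8691/((-62*(-56))) = 8691/3472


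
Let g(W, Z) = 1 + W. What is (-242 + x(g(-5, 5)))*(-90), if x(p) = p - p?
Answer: 21780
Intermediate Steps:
x(p) = 0
(-242 + x(g(-5, 5)))*(-90) = (-242 + 0)*(-90) = -242*(-90) = 21780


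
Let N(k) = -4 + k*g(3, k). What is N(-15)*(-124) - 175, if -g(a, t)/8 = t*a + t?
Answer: 893121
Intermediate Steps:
g(a, t) = -8*t - 8*a*t (g(a, t) = -8*(t*a + t) = -8*(a*t + t) = -8*(t + a*t) = -8*t - 8*a*t)
N(k) = -4 - 32*k**2 (N(k) = -4 + k*(-8*k*(1 + 3)) = -4 + k*(-8*k*4) = -4 + k*(-32*k) = -4 - 32*k**2)
N(-15)*(-124) - 175 = (-4 - 32*(-15)**2)*(-124) - 175 = (-4 - 32*225)*(-124) - 175 = (-4 - 7200)*(-124) - 175 = -7204*(-124) - 175 = 893296 - 175 = 893121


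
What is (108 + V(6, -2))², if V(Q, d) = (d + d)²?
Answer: 15376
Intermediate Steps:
V(Q, d) = 4*d² (V(Q, d) = (2*d)² = 4*d²)
(108 + V(6, -2))² = (108 + 4*(-2)²)² = (108 + 4*4)² = (108 + 16)² = 124² = 15376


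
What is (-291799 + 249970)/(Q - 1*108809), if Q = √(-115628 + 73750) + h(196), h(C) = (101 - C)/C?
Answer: 174846272584956/454827992887529 + 1606902864*I*√41878/454827992887529 ≈ 0.38442 + 0.000723*I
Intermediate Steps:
h(C) = (101 - C)/C
Q = -95/196 + I*√41878 (Q = √(-115628 + 73750) + (101 - 1*196)/196 = √(-41878) + (101 - 196)/196 = I*√41878 + (1/196)*(-95) = I*√41878 - 95/196 = -95/196 + I*√41878 ≈ -0.48469 + 204.64*I)
(-291799 + 249970)/(Q - 1*108809) = (-291799 + 249970)/((-95/196 + I*√41878) - 1*108809) = -41829/((-95/196 + I*√41878) - 108809) = -41829/(-21326659/196 + I*√41878)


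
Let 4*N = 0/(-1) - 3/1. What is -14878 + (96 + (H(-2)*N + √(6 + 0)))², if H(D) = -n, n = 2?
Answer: -21463/4 + 195*√6 ≈ -4888.1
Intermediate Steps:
N = -¾ (N = (0/(-1) - 3/1)/4 = (0*(-1) - 3*1)/4 = (0 - 3)/4 = (¼)*(-3) = -¾ ≈ -0.75000)
H(D) = -2 (H(D) = -1*2 = -2)
-14878 + (96 + (H(-2)*N + √(6 + 0)))² = -14878 + (96 + (-2*(-¾) + √(6 + 0)))² = -14878 + (96 + (3/2 + √6))² = -14878 + (195/2 + √6)²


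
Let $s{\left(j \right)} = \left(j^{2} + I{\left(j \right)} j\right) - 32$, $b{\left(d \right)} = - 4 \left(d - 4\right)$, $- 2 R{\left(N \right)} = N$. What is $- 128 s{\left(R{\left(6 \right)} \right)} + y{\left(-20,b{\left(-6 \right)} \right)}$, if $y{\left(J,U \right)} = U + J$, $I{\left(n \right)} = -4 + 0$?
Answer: $1428$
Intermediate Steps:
$I{\left(n \right)} = -4$
$R{\left(N \right)} = - \frac{N}{2}$
$b{\left(d \right)} = 16 - 4 d$ ($b{\left(d \right)} = - 4 \left(-4 + d\right) = 16 - 4 d$)
$s{\left(j \right)} = -32 + j^{2} - 4 j$ ($s{\left(j \right)} = \left(j^{2} - 4 j\right) - 32 = -32 + j^{2} - 4 j$)
$y{\left(J,U \right)} = J + U$
$- 128 s{\left(R{\left(6 \right)} \right)} + y{\left(-20,b{\left(-6 \right)} \right)} = - 128 \left(-32 + \left(\left(- \frac{1}{2}\right) 6\right)^{2} - 4 \left(\left(- \frac{1}{2}\right) 6\right)\right) + \left(-20 + \left(16 - -24\right)\right) = - 128 \left(-32 + \left(-3\right)^{2} - -12\right) + \left(-20 + \left(16 + 24\right)\right) = - 128 \left(-32 + 9 + 12\right) + \left(-20 + 40\right) = \left(-128\right) \left(-11\right) + 20 = 1408 + 20 = 1428$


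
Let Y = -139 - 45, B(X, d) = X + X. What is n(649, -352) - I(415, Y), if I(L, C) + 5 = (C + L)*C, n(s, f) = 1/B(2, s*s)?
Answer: 170037/4 ≈ 42509.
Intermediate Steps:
B(X, d) = 2*X
n(s, f) = ¼ (n(s, f) = 1/(2*2) = 1/4 = ¼)
Y = -184
I(L, C) = -5 + C*(C + L) (I(L, C) = -5 + (C + L)*C = -5 + C*(C + L))
n(649, -352) - I(415, Y) = ¼ - (-5 + (-184)² - 184*415) = ¼ - (-5 + 33856 - 76360) = ¼ - 1*(-42509) = ¼ + 42509 = 170037/4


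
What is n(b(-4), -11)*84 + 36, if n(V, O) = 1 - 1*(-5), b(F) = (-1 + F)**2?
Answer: 540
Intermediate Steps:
n(V, O) = 6 (n(V, O) = 1 + 5 = 6)
n(b(-4), -11)*84 + 36 = 6*84 + 36 = 504 + 36 = 540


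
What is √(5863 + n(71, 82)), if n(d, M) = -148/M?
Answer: 3*√1094741/41 ≈ 76.558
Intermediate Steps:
√(5863 + n(71, 82)) = √(5863 - 148/82) = √(5863 - 148*1/82) = √(5863 - 74/41) = √(240309/41) = 3*√1094741/41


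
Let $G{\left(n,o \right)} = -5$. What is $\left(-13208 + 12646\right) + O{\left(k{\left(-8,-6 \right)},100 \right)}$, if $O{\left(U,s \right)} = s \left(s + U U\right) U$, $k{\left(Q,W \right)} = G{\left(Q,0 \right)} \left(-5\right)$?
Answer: $1811938$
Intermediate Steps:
$k{\left(Q,W \right)} = 25$ ($k{\left(Q,W \right)} = \left(-5\right) \left(-5\right) = 25$)
$O{\left(U,s \right)} = U s \left(s + U^{2}\right)$ ($O{\left(U,s \right)} = s \left(s + U^{2}\right) U = U s \left(s + U^{2}\right)$)
$\left(-13208 + 12646\right) + O{\left(k{\left(-8,-6 \right)},100 \right)} = \left(-13208 + 12646\right) + 25 \cdot 100 \left(100 + 25^{2}\right) = -562 + 25 \cdot 100 \left(100 + 625\right) = -562 + 25 \cdot 100 \cdot 725 = -562 + 1812500 = 1811938$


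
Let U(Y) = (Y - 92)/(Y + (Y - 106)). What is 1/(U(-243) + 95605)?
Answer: 592/56598495 ≈ 1.0460e-5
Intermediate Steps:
U(Y) = (-92 + Y)/(-106 + 2*Y) (U(Y) = (-92 + Y)/(Y + (-106 + Y)) = (-92 + Y)/(-106 + 2*Y))
1/(U(-243) + 95605) = 1/((-92 - 243)/(2*(-53 - 243)) + 95605) = 1/((½)*(-335)/(-296) + 95605) = 1/((½)*(-1/296)*(-335) + 95605) = 1/(335/592 + 95605) = 1/(56598495/592) = 592/56598495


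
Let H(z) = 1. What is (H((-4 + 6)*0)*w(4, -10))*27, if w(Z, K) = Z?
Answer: 108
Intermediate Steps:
(H((-4 + 6)*0)*w(4, -10))*27 = (1*4)*27 = 4*27 = 108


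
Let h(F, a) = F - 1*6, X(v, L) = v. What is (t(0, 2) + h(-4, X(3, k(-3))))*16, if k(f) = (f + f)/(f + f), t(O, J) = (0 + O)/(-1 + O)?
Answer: -160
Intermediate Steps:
t(O, J) = O/(-1 + O)
k(f) = 1 (k(f) = (2*f)/((2*f)) = (2*f)*(1/(2*f)) = 1)
h(F, a) = -6 + F (h(F, a) = F - 6 = -6 + F)
(t(0, 2) + h(-4, X(3, k(-3))))*16 = (0/(-1 + 0) + (-6 - 4))*16 = (0/(-1) - 10)*16 = (0*(-1) - 10)*16 = (0 - 10)*16 = -10*16 = -160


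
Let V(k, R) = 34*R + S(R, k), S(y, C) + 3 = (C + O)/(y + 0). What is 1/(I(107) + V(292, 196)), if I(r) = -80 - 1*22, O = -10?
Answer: 98/642923 ≈ 0.00015243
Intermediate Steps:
S(y, C) = -3 + (-10 + C)/y (S(y, C) = -3 + (C - 10)/(y + 0) = -3 + (-10 + C)/y)
V(k, R) = 34*R + (-10 + k - 3*R)/R
I(r) = -102 (I(r) = -80 - 22 = -102)
1/(I(107) + V(292, 196)) = 1/(-102 + (-3 - 10/196 + 34*196 + 292/196)) = 1/(-102 + (-3 - 10*1/196 + 6664 + 292*(1/196))) = 1/(-102 + (-3 - 5/98 + 6664 + 73/49)) = 1/(-102 + 652919/98) = 1/(642923/98) = 98/642923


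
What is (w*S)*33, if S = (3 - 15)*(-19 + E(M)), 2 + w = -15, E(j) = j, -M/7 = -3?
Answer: 13464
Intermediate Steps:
M = 21 (M = -7*(-3) = 21)
w = -17 (w = -2 - 15 = -17)
S = -24 (S = (3 - 15)*(-19 + 21) = -12*2 = -24)
(w*S)*33 = -17*(-24)*33 = 408*33 = 13464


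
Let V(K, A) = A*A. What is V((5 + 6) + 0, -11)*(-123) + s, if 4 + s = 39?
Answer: -14848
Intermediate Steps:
s = 35 (s = -4 + 39 = 35)
V(K, A) = A**2
V((5 + 6) + 0, -11)*(-123) + s = (-11)**2*(-123) + 35 = 121*(-123) + 35 = -14883 + 35 = -14848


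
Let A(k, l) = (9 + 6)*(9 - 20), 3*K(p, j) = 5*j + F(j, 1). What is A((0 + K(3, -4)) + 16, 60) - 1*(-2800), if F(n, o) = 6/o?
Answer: 2635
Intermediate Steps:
K(p, j) = 2 + 5*j/3 (K(p, j) = (5*j + 6/1)/3 = (5*j + 6*1)/3 = (5*j + 6)/3 = (6 + 5*j)/3 = 2 + 5*j/3)
A(k, l) = -165 (A(k, l) = 15*(-11) = -165)
A((0 + K(3, -4)) + 16, 60) - 1*(-2800) = -165 - 1*(-2800) = -165 + 2800 = 2635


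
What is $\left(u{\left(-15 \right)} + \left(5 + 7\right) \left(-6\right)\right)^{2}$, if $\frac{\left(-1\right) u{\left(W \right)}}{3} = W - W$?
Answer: $5184$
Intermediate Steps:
$u{\left(W \right)} = 0$ ($u{\left(W \right)} = - 3 \left(W - W\right) = \left(-3\right) 0 = 0$)
$\left(u{\left(-15 \right)} + \left(5 + 7\right) \left(-6\right)\right)^{2} = \left(0 + \left(5 + 7\right) \left(-6\right)\right)^{2} = \left(0 + 12 \left(-6\right)\right)^{2} = \left(0 - 72\right)^{2} = \left(-72\right)^{2} = 5184$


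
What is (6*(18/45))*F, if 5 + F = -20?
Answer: -60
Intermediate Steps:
F = -25 (F = -5 - 20 = -25)
(6*(18/45))*F = (6*(18/45))*(-25) = (6*(18*(1/45)))*(-25) = (6*(⅖))*(-25) = (12/5)*(-25) = -60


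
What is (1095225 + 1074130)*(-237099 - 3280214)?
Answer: -7630300543115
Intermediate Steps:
(1095225 + 1074130)*(-237099 - 3280214) = 2169355*(-3517313) = -7630300543115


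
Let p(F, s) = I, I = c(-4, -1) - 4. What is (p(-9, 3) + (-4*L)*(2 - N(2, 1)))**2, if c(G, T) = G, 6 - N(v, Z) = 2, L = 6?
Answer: 1600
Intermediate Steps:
N(v, Z) = 4 (N(v, Z) = 6 - 1*2 = 6 - 2 = 4)
I = -8 (I = -4 - 4 = -8)
p(F, s) = -8
(p(-9, 3) + (-4*L)*(2 - N(2, 1)))**2 = (-8 + (-4*6)*(2 - 1*4))**2 = (-8 - 24*(2 - 4))**2 = (-8 - 24*(-2))**2 = (-8 + 48)**2 = 40**2 = 1600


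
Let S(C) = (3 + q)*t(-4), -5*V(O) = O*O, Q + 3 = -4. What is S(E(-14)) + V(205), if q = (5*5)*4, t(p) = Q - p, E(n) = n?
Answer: -8714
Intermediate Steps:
Q = -7 (Q = -3 - 4 = -7)
V(O) = -O**2/5 (V(O) = -O*O/5 = -O**2/5)
t(p) = -7 - p
q = 100 (q = 25*4 = 100)
S(C) = -309 (S(C) = (3 + 100)*(-7 - 1*(-4)) = 103*(-7 + 4) = 103*(-3) = -309)
S(E(-14)) + V(205) = -309 - 1/5*205**2 = -309 - 1/5*42025 = -309 - 8405 = -8714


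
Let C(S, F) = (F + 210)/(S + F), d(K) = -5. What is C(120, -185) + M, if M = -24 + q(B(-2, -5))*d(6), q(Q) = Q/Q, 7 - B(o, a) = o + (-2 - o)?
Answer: -382/13 ≈ -29.385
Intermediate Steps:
B(o, a) = 9 (B(o, a) = 7 - (o + (-2 - o)) = 7 - 1*(-2) = 7 + 2 = 9)
q(Q) = 1
C(S, F) = (210 + F)/(F + S)
M = -29 (M = -24 + 1*(-5) = -24 - 5 = -29)
C(120, -185) + M = (210 - 185)/(-185 + 120) - 29 = 25/(-65) - 29 = -1/65*25 - 29 = -5/13 - 29 = -382/13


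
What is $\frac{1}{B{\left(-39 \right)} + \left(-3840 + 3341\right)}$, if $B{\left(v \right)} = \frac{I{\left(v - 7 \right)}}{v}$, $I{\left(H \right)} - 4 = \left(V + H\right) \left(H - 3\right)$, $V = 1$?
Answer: $- \frac{39}{21670} \approx -0.0017997$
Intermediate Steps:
$I{\left(H \right)} = 4 + \left(1 + H\right) \left(-3 + H\right)$ ($I{\left(H \right)} = 4 + \left(1 + H\right) \left(H - 3\right) = 4 + \left(1 + H\right) \left(-3 + H\right)$)
$B{\left(v \right)} = \frac{15 + \left(-7 + v\right)^{2} - 2 v}{v}$ ($B{\left(v \right)} = \frac{1 + \left(v - 7\right)^{2} - 2 \left(v - 7\right)}{v} = \frac{1 + \left(-7 + v\right)^{2} - 2 \left(-7 + v\right)}{v} = \frac{1 + \left(-7 + v\right)^{2} - \left(-14 + 2 v\right)}{v} = \frac{15 + \left(-7 + v\right)^{2} - 2 v}{v}$)
$\frac{1}{B{\left(-39 \right)} + \left(-3840 + 3341\right)} = \frac{1}{\left(-16 - 39 + \frac{64}{-39}\right) + \left(-3840 + 3341\right)} = \frac{1}{\left(-16 - 39 + 64 \left(- \frac{1}{39}\right)\right) - 499} = \frac{1}{\left(-16 - 39 - \frac{64}{39}\right) - 499} = \frac{1}{- \frac{2209}{39} - 499} = \frac{1}{- \frac{21670}{39}} = - \frac{39}{21670}$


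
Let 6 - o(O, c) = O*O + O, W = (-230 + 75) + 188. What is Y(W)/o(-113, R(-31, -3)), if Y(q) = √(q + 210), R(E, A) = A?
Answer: -9*√3/12650 ≈ -0.0012323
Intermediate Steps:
W = 33 (W = -155 + 188 = 33)
o(O, c) = 6 - O - O² (o(O, c) = 6 - (O*O + O) = 6 - (O² + O) = 6 - (O + O²) = 6 + (-O - O²) = 6 - O - O²)
Y(q) = √(210 + q)
Y(W)/o(-113, R(-31, -3)) = √(210 + 33)/(6 - 1*(-113) - 1*(-113)²) = √243/(6 + 113 - 1*12769) = (9*√3)/(6 + 113 - 12769) = (9*√3)/(-12650) = (9*√3)*(-1/12650) = -9*√3/12650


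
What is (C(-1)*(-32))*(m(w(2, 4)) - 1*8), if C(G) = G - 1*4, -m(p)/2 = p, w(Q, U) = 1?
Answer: -1600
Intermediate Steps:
m(p) = -2*p
C(G) = -4 + G (C(G) = G - 4 = -4 + G)
(C(-1)*(-32))*(m(w(2, 4)) - 1*8) = ((-4 - 1)*(-32))*(-2*1 - 1*8) = (-5*(-32))*(-2 - 8) = 160*(-10) = -1600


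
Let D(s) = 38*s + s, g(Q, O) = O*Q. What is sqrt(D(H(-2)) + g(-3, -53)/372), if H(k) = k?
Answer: I*sqrt(298189)/62 ≈ 8.8075*I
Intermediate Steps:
D(s) = 39*s
sqrt(D(H(-2)) + g(-3, -53)/372) = sqrt(39*(-2) - 53*(-3)/372) = sqrt(-78 + 159*(1/372)) = sqrt(-78 + 53/124) = sqrt(-9619/124) = I*sqrt(298189)/62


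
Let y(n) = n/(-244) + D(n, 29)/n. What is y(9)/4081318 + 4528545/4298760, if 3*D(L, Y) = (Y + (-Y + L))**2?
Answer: 18790485709363/17837016675108 ≈ 1.0535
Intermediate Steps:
D(L, Y) = L**2/3 (D(L, Y) = (Y + (-Y + L))**2/3 = (Y + (L - Y))**2/3 = L**2/3)
y(n) = 241*n/732 (y(n) = n/(-244) + (n**2/3)/n = n*(-1/244) + n/3 = -n/244 + n/3 = 241*n/732)
y(9)/4081318 + 4528545/4298760 = ((241/732)*9)/4081318 + 4528545/4298760 = (723/244)*(1/4081318) + 4528545*(1/4298760) = 723/995841592 + 301903/286584 = 18790485709363/17837016675108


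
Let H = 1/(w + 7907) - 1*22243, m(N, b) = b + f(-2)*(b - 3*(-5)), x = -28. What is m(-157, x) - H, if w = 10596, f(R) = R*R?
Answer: 410081988/18503 ≈ 22163.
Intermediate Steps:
f(R) = R²
m(N, b) = 60 + 5*b (m(N, b) = b + (-2)²*(b - 3*(-5)) = b + 4*(b + 15) = b + 4*(15 + b) = b + (60 + 4*b) = 60 + 5*b)
H = -411562228/18503 (H = 1/(10596 + 7907) - 1*22243 = 1/18503 - 22243 = -411562228/18503 ≈ -22243.)
m(-157, x) - H = (60 + 5*(-28)) - 1*(-411562228/18503) = (60 - 140) + 411562228/18503 = -80 + 411562228/18503 = 410081988/18503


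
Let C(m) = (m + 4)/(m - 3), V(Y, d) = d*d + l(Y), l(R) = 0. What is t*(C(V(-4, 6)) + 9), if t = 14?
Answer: 4718/33 ≈ 142.97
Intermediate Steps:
V(Y, d) = d² (V(Y, d) = d*d + 0 = d² + 0 = d²)
C(m) = (4 + m)/(-3 + m)
t*(C(V(-4, 6)) + 9) = 14*((4 + 6²)/(-3 + 6²) + 9) = 14*((4 + 36)/(-3 + 36) + 9) = 14*(40/33 + 9) = 14*(337/33) = 4718/33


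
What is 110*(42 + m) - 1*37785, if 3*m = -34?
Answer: -103235/3 ≈ -34412.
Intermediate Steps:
m = -34/3 (m = (⅓)*(-34) = -34/3 ≈ -11.333)
110*(42 + m) - 1*37785 = 110*(42 - 34/3) - 1*37785 = 110*(92/3) - 37785 = 10120/3 - 37785 = -103235/3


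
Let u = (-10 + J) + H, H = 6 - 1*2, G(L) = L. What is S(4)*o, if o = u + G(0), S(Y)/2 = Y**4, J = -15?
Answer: -10752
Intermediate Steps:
S(Y) = 2*Y**4
H = 4 (H = 6 - 2 = 4)
u = -21 (u = (-10 - 15) + 4 = -25 + 4 = -21)
o = -21 (o = -21 + 0 = -21)
S(4)*o = (2*4**4)*(-21) = (2*256)*(-21) = 512*(-21) = -10752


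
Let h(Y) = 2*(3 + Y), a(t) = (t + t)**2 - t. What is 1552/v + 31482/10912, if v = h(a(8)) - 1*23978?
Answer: 8206091/2911024 ≈ 2.8190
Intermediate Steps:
a(t) = -t + 4*t**2 (a(t) = (2*t)**2 - t = 4*t**2 - t = -t + 4*t**2)
h(Y) = 6 + 2*Y
v = -23476 (v = (6 + 2*(8*(-1 + 4*8))) - 1*23978 = (6 + 2*(8*(-1 + 32))) - 23978 = (6 + 2*(8*31)) - 23978 = (6 + 2*248) - 23978 = (6 + 496) - 23978 = 502 - 23978 = -23476)
1552/v + 31482/10912 = 1552/(-23476) + 31482/10912 = 1552*(-1/23476) + 31482*(1/10912) = -388/5869 + 1431/496 = 8206091/2911024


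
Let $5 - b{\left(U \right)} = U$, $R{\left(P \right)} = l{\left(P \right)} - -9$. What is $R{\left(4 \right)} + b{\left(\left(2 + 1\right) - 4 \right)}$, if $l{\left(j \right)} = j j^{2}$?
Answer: $79$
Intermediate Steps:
$l{\left(j \right)} = j^{3}$
$R{\left(P \right)} = 9 + P^{3}$ ($R{\left(P \right)} = P^{3} - -9 = P^{3} + 9 = 9 + P^{3}$)
$b{\left(U \right)} = 5 - U$
$R{\left(4 \right)} + b{\left(\left(2 + 1\right) - 4 \right)} = \left(9 + 4^{3}\right) + \left(5 - \left(\left(2 + 1\right) - 4\right)\right) = \left(9 + 64\right) + \left(5 - \left(3 - 4\right)\right) = 73 + \left(5 - -1\right) = 73 + \left(5 + 1\right) = 73 + 6 = 79$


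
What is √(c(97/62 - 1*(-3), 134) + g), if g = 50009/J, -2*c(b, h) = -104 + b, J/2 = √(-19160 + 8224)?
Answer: √(1428537992940 - 131392346366*I*√2734)/169508 ≈ 12.123 - 9.8616*I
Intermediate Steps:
J = 4*I*√2734 (J = 2*√(-19160 + 8224) = 2*√(-10936) = 2*(2*I*√2734) = 4*I*√2734 ≈ 209.15*I)
c(b, h) = 52 - b/2 (c(b, h) = -(-104 + b)/2 = 52 - b/2)
g = -50009*I*√2734/10936 (g = 50009/((4*I*√2734)) = 50009*(-I*√2734/10936) = -50009*I*√2734/10936 ≈ -239.11*I)
√(c(97/62 - 1*(-3), 134) + g) = √((52 - (97/62 - 1*(-3))/2) - 50009*I*√2734/10936) = √((52 - (97*(1/62) + 3)/2) - 50009*I*√2734/10936) = √((52 - (97/62 + 3)/2) - 50009*I*√2734/10936) = √((52 - ½*283/62) - 50009*I*√2734/10936) = √((52 - 283/124) - 50009*I*√2734/10936) = √(6165/124 - 50009*I*√2734/10936)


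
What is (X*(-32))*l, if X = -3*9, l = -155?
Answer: -133920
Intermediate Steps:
X = -27
(X*(-32))*l = -27*(-32)*(-155) = 864*(-155) = -133920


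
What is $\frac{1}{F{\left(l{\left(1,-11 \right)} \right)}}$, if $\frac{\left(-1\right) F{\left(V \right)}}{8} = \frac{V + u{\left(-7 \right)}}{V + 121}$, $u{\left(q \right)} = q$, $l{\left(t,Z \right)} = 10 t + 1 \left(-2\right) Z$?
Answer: $- \frac{153}{200} \approx -0.765$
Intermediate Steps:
$l{\left(t,Z \right)} = - 2 Z + 10 t$ ($l{\left(t,Z \right)} = 10 t - 2 Z = - 2 Z + 10 t$)
$F{\left(V \right)} = - \frac{8 \left(-7 + V\right)}{121 + V}$ ($F{\left(V \right)} = - 8 \frac{V - 7}{V + 121} = - 8 \frac{-7 + V}{121 + V} = - \frac{8 \left(-7 + V\right)}{121 + V}$)
$\frac{1}{F{\left(l{\left(1,-11 \right)} \right)}} = \frac{1}{8 \frac{1}{121 + \left(\left(-2\right) \left(-11\right) + 10 \cdot 1\right)} \left(7 - \left(\left(-2\right) \left(-11\right) + 10 \cdot 1\right)\right)} = \frac{1}{8 \frac{1}{121 + \left(22 + 10\right)} \left(7 - \left(22 + 10\right)\right)} = \frac{1}{8 \frac{1}{121 + 32} \left(7 - 32\right)} = \frac{1}{8 \cdot \frac{1}{153} \left(7 - 32\right)} = \frac{1}{8 \cdot \frac{1}{153} \left(-25\right)} = \frac{1}{- \frac{200}{153}} = - \frac{153}{200}$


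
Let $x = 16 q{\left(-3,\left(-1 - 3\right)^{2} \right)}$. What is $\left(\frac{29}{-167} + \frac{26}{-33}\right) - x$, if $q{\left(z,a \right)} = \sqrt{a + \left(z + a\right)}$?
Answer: $- \frac{5299}{5511} - 16 \sqrt{29} \approx -87.124$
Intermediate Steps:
$q{\left(z,a \right)} = \sqrt{z + 2 a}$ ($q{\left(z,a \right)} = \sqrt{a + \left(a + z\right)} = \sqrt{z + 2 a}$)
$x = 16 \sqrt{29}$ ($x = 16 \sqrt{-3 + 2 \left(-1 - 3\right)^{2}} = 16 \sqrt{-3 + 2 \left(-4\right)^{2}} = 16 \sqrt{-3 + 2 \cdot 16} = 16 \sqrt{-3 + 32} = 16 \sqrt{29} \approx 86.163$)
$\left(\frac{29}{-167} + \frac{26}{-33}\right) - x = \left(\frac{29}{-167} + \frac{26}{-33}\right) - 16 \sqrt{29} = \left(29 \left(- \frac{1}{167}\right) + 26 \left(- \frac{1}{33}\right)\right) - 16 \sqrt{29} = \left(- \frac{29}{167} - \frac{26}{33}\right) - 16 \sqrt{29} = - \frac{5299}{5511} - 16 \sqrt{29}$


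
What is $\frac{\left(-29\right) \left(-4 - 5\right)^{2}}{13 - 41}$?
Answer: $\frac{2349}{28} \approx 83.893$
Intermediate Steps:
$\frac{\left(-29\right) \left(-4 - 5\right)^{2}}{13 - 41} = \frac{\left(-29\right) \left(-9\right)^{2}}{-28} = \left(-29\right) 81 \left(- \frac{1}{28}\right) = \left(-2349\right) \left(- \frac{1}{28}\right) = \frac{2349}{28}$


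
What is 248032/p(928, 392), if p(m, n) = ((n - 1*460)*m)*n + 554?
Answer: -124016/12368107 ≈ -0.010027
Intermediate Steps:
p(m, n) = 554 + m*n*(-460 + n) (p(m, n) = ((n - 460)*m)*n + 554 = ((-460 + n)*m)*n + 554 = (m*(-460 + n))*n + 554 = m*n*(-460 + n) + 554 = 554 + m*n*(-460 + n))
248032/p(928, 392) = 248032/(554 + 928*392**2 - 460*928*392) = 248032/(554 + 928*153664 - 167336960) = 248032/(554 + 142600192 - 167336960) = 248032/(-24736214) = 248032*(-1/24736214) = -124016/12368107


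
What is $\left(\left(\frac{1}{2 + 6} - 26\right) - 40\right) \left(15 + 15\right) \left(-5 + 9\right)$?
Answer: $-7905$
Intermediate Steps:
$\left(\left(\frac{1}{2 + 6} - 26\right) - 40\right) \left(15 + 15\right) \left(-5 + 9\right) = \left(\left(\frac{1}{8} - 26\right) - 40\right) 30 \cdot 4 = \left(\left(\frac{1}{8} - 26\right) - 40\right) 120 = \left(- \frac{207}{8} - 40\right) 120 = \left(- \frac{527}{8}\right) 120 = -7905$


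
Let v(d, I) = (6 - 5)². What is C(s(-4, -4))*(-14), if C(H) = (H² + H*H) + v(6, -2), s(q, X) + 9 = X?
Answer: -4746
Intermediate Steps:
v(d, I) = 1 (v(d, I) = 1² = 1)
s(q, X) = -9 + X
C(H) = 1 + 2*H² (C(H) = (H² + H*H) + 1 = (H² + H²) + 1 = 2*H² + 1 = 1 + 2*H²)
C(s(-4, -4))*(-14) = (1 + 2*(-9 - 4)²)*(-14) = (1 + 2*(-13)²)*(-14) = (1 + 2*169)*(-14) = (1 + 338)*(-14) = 339*(-14) = -4746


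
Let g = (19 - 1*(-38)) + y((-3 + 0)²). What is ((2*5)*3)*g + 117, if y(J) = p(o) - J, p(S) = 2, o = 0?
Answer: 1617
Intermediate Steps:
y(J) = 2 - J
g = 50 (g = (19 - 1*(-38)) + (2 - (-3 + 0)²) = (19 + 38) + (2 - 1*(-3)²) = 57 + (2 - 1*9) = 57 + (2 - 9) = 57 - 7 = 50)
((2*5)*3)*g + 117 = ((2*5)*3)*50 + 117 = (10*3)*50 + 117 = 30*50 + 117 = 1500 + 117 = 1617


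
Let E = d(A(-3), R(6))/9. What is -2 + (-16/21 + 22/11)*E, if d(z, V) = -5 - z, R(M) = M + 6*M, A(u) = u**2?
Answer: -106/27 ≈ -3.9259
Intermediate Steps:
R(M) = 7*M
E = -14/9 (E = (-5 - 1*(-3)**2)/9 = (-5 - 1*9)*(1/9) = (-5 - 9)*(1/9) = -14*1/9 = -14/9 ≈ -1.5556)
-2 + (-16/21 + 22/11)*E = -2 + (-16/21 + 22/11)*(-14/9) = -2 + (-16*1/21 + 22*(1/11))*(-14/9) = -2 + (-16/21 + 2)*(-14/9) = -2 + (26/21)*(-14/9) = -2 - 52/27 = -106/27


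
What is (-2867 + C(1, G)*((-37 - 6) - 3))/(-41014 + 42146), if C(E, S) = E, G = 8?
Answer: -2913/1132 ≈ -2.5733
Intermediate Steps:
(-2867 + C(1, G)*((-37 - 6) - 3))/(-41014 + 42146) = (-2867 + 1*((-37 - 6) - 3))/(-41014 + 42146) = (-2867 + 1*(-43 - 3))/1132 = (-2867 + 1*(-46))*(1/1132) = (-2867 - 46)*(1/1132) = -2913*1/1132 = -2913/1132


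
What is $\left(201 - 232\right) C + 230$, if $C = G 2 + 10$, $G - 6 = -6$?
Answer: $-80$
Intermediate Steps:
$G = 0$ ($G = 6 - 6 = 0$)
$C = 10$ ($C = 0 \cdot 2 + 10 = 0 + 10 = 10$)
$\left(201 - 232\right) C + 230 = \left(201 - 232\right) 10 + 230 = \left(-31\right) 10 + 230 = -310 + 230 = -80$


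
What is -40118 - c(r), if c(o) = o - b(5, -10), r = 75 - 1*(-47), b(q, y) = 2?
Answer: -40238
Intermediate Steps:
r = 122 (r = 75 + 47 = 122)
c(o) = -2 + o (c(o) = o - 1*2 = o - 2 = -2 + o)
-40118 - c(r) = -40118 - (-2 + 122) = -40118 - 1*120 = -40118 - 120 = -40238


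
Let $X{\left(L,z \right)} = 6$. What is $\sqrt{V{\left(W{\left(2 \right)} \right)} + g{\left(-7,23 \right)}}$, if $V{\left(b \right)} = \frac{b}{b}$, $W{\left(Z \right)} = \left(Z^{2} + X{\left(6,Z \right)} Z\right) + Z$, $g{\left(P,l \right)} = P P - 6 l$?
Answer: $2 i \sqrt{22} \approx 9.3808 i$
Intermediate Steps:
$g{\left(P,l \right)} = P^{2} - 6 l$
$W{\left(Z \right)} = Z^{2} + 7 Z$ ($W{\left(Z \right)} = \left(Z^{2} + 6 Z\right) + Z = Z^{2} + 7 Z$)
$V{\left(b \right)} = 1$
$\sqrt{V{\left(W{\left(2 \right)} \right)} + g{\left(-7,23 \right)}} = \sqrt{1 + \left(\left(-7\right)^{2} - 138\right)} = \sqrt{1 + \left(49 - 138\right)} = \sqrt{1 - 89} = \sqrt{-88} = 2 i \sqrt{22}$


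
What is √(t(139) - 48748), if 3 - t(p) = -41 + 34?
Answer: I*√48738 ≈ 220.77*I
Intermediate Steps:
t(p) = 10 (t(p) = 3 - (-41 + 34) = 3 - 1*(-7) = 3 + 7 = 10)
√(t(139) - 48748) = √(10 - 48748) = √(-48738) = I*√48738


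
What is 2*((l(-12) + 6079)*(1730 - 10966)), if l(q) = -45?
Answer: -111460048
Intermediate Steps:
2*((l(-12) + 6079)*(1730 - 10966)) = 2*((-45 + 6079)*(1730 - 10966)) = 2*(6034*(-9236)) = 2*(-55730024) = -111460048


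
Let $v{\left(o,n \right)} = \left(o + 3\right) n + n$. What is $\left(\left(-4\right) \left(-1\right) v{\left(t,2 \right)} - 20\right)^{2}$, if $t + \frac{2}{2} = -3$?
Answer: $400$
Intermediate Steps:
$t = -4$ ($t = -1 - 3 = -4$)
$v{\left(o,n \right)} = n + n \left(3 + o\right)$ ($v{\left(o,n \right)} = \left(3 + o\right) n + n = n \left(3 + o\right) + n = n + n \left(3 + o\right)$)
$\left(\left(-4\right) \left(-1\right) v{\left(t,2 \right)} - 20\right)^{2} = \left(\left(-4\right) \left(-1\right) 2 \left(4 - 4\right) - 20\right)^{2} = \left(4 \cdot 2 \cdot 0 - 20\right)^{2} = \left(4 \cdot 0 - 20\right)^{2} = \left(0 - 20\right)^{2} = \left(-20\right)^{2} = 400$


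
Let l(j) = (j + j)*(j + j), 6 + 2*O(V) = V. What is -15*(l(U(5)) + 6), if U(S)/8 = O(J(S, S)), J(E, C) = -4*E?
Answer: -649050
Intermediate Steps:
O(V) = -3 + V/2
U(S) = -24 - 16*S (U(S) = 8*(-3 + (-4*S)/2) = 8*(-3 - 2*S) = -24 - 16*S)
l(j) = 4*j² (l(j) = (2*j)*(2*j) = 4*j²)
-15*(l(U(5)) + 6) = -15*(4*(-24 - 16*5)² + 6) = -15*(4*(-24 - 80)² + 6) = -15*(4*(-104)² + 6) = -15*(4*10816 + 6) = -15*(43264 + 6) = -15*43270 = -649050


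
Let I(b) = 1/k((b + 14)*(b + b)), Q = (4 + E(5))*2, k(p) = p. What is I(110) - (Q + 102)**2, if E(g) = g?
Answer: -392831999/27280 ≈ -14400.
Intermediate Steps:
Q = 18 (Q = (4 + 5)*2 = 9*2 = 18)
I(b) = 1/(2*b*(14 + b)) (I(b) = 1/((b + 14)*(b + b)) = 1/((14 + b)*(2*b)) = 1/(2*b*(14 + b)))
I(110) - (Q + 102)**2 = (1/2)/(110*(14 + 110)) - (18 + 102)**2 = (1/2)*(1/110)/124 - 1*120**2 = (1/2)*(1/110)*(1/124) - 1*14400 = 1/27280 - 14400 = -392831999/27280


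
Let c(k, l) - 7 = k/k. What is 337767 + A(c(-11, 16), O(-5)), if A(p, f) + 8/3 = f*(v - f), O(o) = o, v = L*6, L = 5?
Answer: 1012768/3 ≈ 3.3759e+5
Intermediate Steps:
v = 30 (v = 5*6 = 30)
c(k, l) = 8 (c(k, l) = 7 + k/k = 7 + 1 = 8)
A(p, f) = -8/3 + f*(30 - f)
337767 + A(c(-11, 16), O(-5)) = 337767 + (-8/3 - 1*(-5)**2 + 30*(-5)) = 337767 + (-8/3 - 1*25 - 150) = 337767 + (-8/3 - 25 - 150) = 337767 - 533/3 = 1012768/3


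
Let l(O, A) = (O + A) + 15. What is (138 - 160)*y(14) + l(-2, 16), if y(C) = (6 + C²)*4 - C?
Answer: -17439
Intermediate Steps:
y(C) = 24 - C + 4*C² (y(C) = (24 + 4*C²) - C = 24 - C + 4*C²)
l(O, A) = 15 + A + O (l(O, A) = (A + O) + 15 = 15 + A + O)
(138 - 160)*y(14) + l(-2, 16) = (138 - 160)*(24 - 1*14 + 4*14²) + (15 + 16 - 2) = -22*(24 - 14 + 4*196) + 29 = -22*(24 - 14 + 784) + 29 = -22*794 + 29 = -17468 + 29 = -17439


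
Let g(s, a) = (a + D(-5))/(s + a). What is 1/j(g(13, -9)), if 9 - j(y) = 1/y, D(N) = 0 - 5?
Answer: 7/65 ≈ 0.10769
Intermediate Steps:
D(N) = -5
g(s, a) = (-5 + a)/(a + s) (g(s, a) = (a - 5)/(s + a) = (-5 + a)/(a + s))
j(y) = 9 - 1/y
1/j(g(13, -9)) = 1/(9 - 1/((-5 - 9)/(-9 + 13))) = 1/(9 - 1/(-14/4)) = 1/(9 - 1/((¼)*(-14))) = 1/(9 - 1/(-7/2)) = 1/(9 - 1*(-2/7)) = 1/(9 + 2/7) = 1/(65/7) = 7/65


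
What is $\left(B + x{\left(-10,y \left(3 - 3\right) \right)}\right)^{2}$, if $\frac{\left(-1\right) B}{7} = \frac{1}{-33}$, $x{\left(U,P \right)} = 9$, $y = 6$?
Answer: $\frac{92416}{1089} \approx 84.863$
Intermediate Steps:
$B = \frac{7}{33}$ ($B = - \frac{7}{-33} = \left(-7\right) \left(- \frac{1}{33}\right) = \frac{7}{33} \approx 0.21212$)
$\left(B + x{\left(-10,y \left(3 - 3\right) \right)}\right)^{2} = \left(\frac{7}{33} + 9\right)^{2} = \left(\frac{304}{33}\right)^{2} = \frac{92416}{1089}$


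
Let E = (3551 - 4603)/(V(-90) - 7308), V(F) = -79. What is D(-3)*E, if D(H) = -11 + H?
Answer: -14728/7387 ≈ -1.9938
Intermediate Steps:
E = 1052/7387 (E = (3551 - 4603)/(-79 - 7308) = -1052/(-7387) = -1052*(-1/7387) = 1052/7387 ≈ 0.14241)
D(-3)*E = (-11 - 3)*(1052/7387) = -14*1052/7387 = -14728/7387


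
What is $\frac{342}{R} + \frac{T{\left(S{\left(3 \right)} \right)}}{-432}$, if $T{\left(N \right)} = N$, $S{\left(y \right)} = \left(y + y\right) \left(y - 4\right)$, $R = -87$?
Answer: $- \frac{8179}{2088} \approx -3.9171$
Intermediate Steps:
$S{\left(y \right)} = 2 y \left(-4 + y\right)$
$\frac{342}{R} + \frac{T{\left(S{\left(3 \right)} \right)}}{-432} = \frac{342}{-87} + \frac{2 \cdot 3 \left(-4 + 3\right)}{-432} = 342 \left(- \frac{1}{87}\right) + 2 \cdot 3 \left(-1\right) \left(- \frac{1}{432}\right) = - \frac{114}{29} - - \frac{1}{72} = - \frac{114}{29} + \frac{1}{72} = - \frac{8179}{2088}$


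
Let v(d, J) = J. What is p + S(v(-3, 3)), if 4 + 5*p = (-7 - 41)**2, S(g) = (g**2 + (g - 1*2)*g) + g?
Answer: 475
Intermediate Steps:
S(g) = g + g**2 + g*(-2 + g) (S(g) = (g**2 + (g - 2)*g) + g = (g**2 + (-2 + g)*g) + g = (g**2 + g*(-2 + g)) + g = g + g**2 + g*(-2 + g))
p = 460 (p = -4/5 + (-7 - 41)**2/5 = -4/5 + (1/5)*(-48)**2 = -4/5 + (1/5)*2304 = -4/5 + 2304/5 = 460)
p + S(v(-3, 3)) = 460 + 3*(-1 + 2*3) = 460 + 3*(-1 + 6) = 460 + 3*5 = 460 + 15 = 475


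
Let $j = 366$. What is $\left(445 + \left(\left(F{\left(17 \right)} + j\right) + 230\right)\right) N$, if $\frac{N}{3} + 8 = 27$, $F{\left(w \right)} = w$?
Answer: $60306$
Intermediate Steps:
$N = 57$ ($N = -24 + 3 \cdot 27 = -24 + 81 = 57$)
$\left(445 + \left(\left(F{\left(17 \right)} + j\right) + 230\right)\right) N = \left(445 + \left(\left(17 + 366\right) + 230\right)\right) 57 = \left(445 + \left(383 + 230\right)\right) 57 = \left(445 + 613\right) 57 = 1058 \cdot 57 = 60306$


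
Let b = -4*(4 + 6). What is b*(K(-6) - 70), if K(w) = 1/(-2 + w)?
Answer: 2805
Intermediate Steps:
b = -40 (b = -4*10 = -40)
b*(K(-6) - 70) = -40*(1/(-2 - 6) - 70) = -40*(1/(-8) - 70) = -40*(-⅛ - 70) = -40*(-561/8) = 2805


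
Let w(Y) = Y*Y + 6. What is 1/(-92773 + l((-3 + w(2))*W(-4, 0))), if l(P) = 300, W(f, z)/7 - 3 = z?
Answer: -1/92473 ≈ -1.0814e-5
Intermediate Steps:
W(f, z) = 21 + 7*z
w(Y) = 6 + Y² (w(Y) = Y² + 6 = 6 + Y²)
1/(-92773 + l((-3 + w(2))*W(-4, 0))) = 1/(-92773 + 300) = 1/(-92473) = -1/92473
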